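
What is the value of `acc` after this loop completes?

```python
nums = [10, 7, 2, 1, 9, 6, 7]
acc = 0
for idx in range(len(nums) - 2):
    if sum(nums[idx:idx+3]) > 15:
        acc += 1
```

Count windows with sum > 15
`acc` takes the values: 0 → 1 → 2 → 3

Answer: 3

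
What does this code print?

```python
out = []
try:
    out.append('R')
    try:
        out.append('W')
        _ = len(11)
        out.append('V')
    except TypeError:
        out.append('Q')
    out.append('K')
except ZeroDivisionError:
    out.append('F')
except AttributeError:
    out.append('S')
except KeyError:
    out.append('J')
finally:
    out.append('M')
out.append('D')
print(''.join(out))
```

Execution trace: 'R' (try body) → 'W' (inner try body) → 'Q' (inner except TypeError) → 'K' (try body, no exception) → 'M' (finally) → 'D' (after the try/except). Output: RWQKMD

Answer: RWQKMD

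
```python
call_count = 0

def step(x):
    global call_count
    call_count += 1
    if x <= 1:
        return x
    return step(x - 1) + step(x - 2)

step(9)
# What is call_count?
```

Calls(x) = 1 + Calls(x-1) + Calls(x-2); Calls(0)=Calls(1)=1. For x=9 this gives 109.

Answer: 109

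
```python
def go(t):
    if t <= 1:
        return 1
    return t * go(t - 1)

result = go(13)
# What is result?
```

go(13) = 13 * 12 * 11 * 10 * 9 * 8 * 7 * 6 * 5 * 4 * 3 * 2 * 1 = 6227020800

Answer: 6227020800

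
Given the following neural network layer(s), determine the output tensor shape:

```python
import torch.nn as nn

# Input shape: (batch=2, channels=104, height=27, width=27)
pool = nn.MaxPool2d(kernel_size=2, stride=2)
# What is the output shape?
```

Input: (2, 104, 27, 27) -> Output: (2, 104, 13, 13)

Answer: (2, 104, 13, 13)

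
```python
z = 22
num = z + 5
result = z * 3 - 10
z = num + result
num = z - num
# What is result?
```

Trace:
`z = 22` → z = 22
`num = z + 5` → num = 27
`result = z * 3 - 10` → result = 56
`z = num + result` → z = 83
`num = z - num` → num = 56
So result = 56

Answer: 56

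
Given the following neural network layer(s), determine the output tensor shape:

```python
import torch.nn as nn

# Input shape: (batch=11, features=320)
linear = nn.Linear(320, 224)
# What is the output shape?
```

Input: (11, 320) -> Output: (11, 224)

Answer: (11, 224)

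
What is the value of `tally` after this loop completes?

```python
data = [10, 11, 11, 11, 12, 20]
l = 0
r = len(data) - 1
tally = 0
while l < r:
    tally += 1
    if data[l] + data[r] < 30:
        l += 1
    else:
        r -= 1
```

Steps to find pair summing to 30
`tally` takes the values: 0 → 1 → 2 → 3 → 4 → 5

Answer: 5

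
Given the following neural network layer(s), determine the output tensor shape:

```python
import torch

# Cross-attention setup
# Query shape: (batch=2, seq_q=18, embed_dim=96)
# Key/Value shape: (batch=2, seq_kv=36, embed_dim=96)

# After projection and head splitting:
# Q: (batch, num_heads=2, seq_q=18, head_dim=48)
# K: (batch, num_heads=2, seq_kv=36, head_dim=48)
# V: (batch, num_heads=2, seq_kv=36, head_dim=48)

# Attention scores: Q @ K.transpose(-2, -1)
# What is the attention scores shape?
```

Input: (2, 18, 96) -> Output: (2, 2, 18, 36)

Answer: (2, 2, 18, 36)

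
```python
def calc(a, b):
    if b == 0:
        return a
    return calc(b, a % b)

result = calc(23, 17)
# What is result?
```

calc(23, 17) -> calc(17, 6) -> calc(6, 5) -> calc(5, 1) -> calc(1, 0) -> 1

Answer: 1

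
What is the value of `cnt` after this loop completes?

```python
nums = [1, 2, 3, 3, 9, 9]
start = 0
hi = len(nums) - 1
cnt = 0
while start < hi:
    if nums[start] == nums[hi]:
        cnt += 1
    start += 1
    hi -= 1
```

Count matching pairs from ends
`cnt` takes the values: 0 → 1

Answer: 1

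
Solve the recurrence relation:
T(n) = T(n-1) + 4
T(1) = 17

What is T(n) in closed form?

Unrolling: T(n) = T(1) + 4·(n-1) = 17 + 4(n-1) = 4n + 13.

Answer: T(n) = 4n + 13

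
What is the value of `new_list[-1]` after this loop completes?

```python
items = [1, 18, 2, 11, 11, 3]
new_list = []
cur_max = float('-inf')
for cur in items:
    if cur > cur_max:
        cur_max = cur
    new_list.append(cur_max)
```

Running max ends at 18
`new_list` takes the values: [] → [1] → [1, 18] → [1, 18, 18] → [1, 18, 18, 18] → [1, 18, 18, 18, 18] → [1, 18, 18, 18, 18, 18]
So `new_list[-1]` = 18

Answer: 18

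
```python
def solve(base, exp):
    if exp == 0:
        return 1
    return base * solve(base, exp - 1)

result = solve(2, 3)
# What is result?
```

solve(2, 3) = 2 * 2 * 2 = 8

Answer: 8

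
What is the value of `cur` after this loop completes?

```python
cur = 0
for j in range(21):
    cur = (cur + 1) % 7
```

Increment mod 7, 21 times = 0
`cur` takes the values: 0 → 1 → 2 → 3 → 4 → 5 → 6 → 0 → 1 → 2 → 3 → 4 → 5 → 6 → 0 → 1 → 2 → 3 → 4 → 5 → 6 → 0

Answer: 0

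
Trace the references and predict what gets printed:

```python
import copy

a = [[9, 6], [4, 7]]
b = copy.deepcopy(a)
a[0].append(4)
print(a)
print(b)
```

Key concept: deep copy is fully independent.
Step by step:
`a = [[9, 6], [4, 7]]` → a = [[9, 6], [4, 7]]
`b = copy.deepcopy(a)` → b = [[9, 6], [4, 7]]
`a[0].append(4)` → a = [[9, 6, 4], [4, 7]]
`print(a)` → prints [[9, 6, 4], [4, 7]]
`print(b)` → prints [[9, 6], [4, 7]]

Answer:
[[9, 6, 4], [4, 7]]
[[9, 6], [4, 7]]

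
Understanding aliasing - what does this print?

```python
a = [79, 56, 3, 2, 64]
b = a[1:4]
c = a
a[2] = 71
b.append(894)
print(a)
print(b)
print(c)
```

Key concept: slice vs alias.
Step by step:
`a = [79, 56, 3, 2, 64]` → a = [79, 56, 3, 2, 64]
`b = a[1:4]` → b = [56, 3, 2]
`c = a` → c = [79, 56, 3, 2, 64] (same object as a)
`a[2] = 71` → a = [79, 56, 71, 2, 64] (same object as c); c = [79, 56, 71, 2, 64] (same object as a)
`b.append(894)` → b = [56, 3, 2, 894]
`print(a)` → prints [79, 56, 71, 2, 64]
`print(b)` → prints [56, 3, 2, 894]
`print(c)` → prints [79, 56, 71, 2, 64]

Answer:
[79, 56, 71, 2, 64]
[56, 3, 2, 894]
[79, 56, 71, 2, 64]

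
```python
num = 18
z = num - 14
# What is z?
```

Trace:
`num = 18` → num = 18
`z = num - 14` → z = 4
So z = 4

Answer: 4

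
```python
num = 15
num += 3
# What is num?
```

Trace:
`num = 15` → num = 15
`num += 3` → num = 18
So num = 18

Answer: 18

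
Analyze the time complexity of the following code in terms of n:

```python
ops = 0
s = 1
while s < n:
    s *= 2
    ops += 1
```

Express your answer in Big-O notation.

Each loop level contributes: log n. Multiplying the contributions gives O(log n).

Answer: O(log n)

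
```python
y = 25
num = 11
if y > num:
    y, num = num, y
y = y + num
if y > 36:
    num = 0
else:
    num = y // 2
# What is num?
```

Trace:
`y = 25` → y = 25
`num = 11` → num = 11
`if y > num: ...` → y > num is True → y = 11; num = 25
`y = y + num` → y = 36
`if y > 36: ...` → y > 36 is False, take else branch → num = 18
So num = 18

Answer: 18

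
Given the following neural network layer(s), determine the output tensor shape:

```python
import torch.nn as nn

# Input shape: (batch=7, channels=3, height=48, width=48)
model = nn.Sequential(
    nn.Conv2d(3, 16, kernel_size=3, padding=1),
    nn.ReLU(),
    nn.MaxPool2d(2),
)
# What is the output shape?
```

Input: (7, 3, 48, 48) -> after Conv2d: (7, 16, 48, 48) -> after ReLU: (7, 16, 48, 48) -> Output: (7, 16, 24, 24)

Answer: (7, 16, 24, 24)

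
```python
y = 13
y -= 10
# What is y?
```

Trace:
`y = 13` → y = 13
`y -= 10` → y = 3
So y = 3

Answer: 3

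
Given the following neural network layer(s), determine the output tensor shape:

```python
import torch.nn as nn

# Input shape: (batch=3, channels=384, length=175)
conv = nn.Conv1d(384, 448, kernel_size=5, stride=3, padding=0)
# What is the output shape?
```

Input: (3, 384, 175) -> Output: (3, 448, 57)

Answer: (3, 448, 57)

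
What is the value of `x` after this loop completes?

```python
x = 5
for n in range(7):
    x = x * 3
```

Multiply by 3, 7 times: 5 * 3^7 = 10935
`x` takes the values: 5 → 15 → 45 → 135 → 405 → 1215 → 3645 → 10935

Answer: 10935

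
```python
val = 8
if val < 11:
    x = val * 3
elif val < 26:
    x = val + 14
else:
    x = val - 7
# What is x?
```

Trace:
`val = 8` → val = 8
`if val < 11: ...` → val < 11 is True → x = 24
So x = 24

Answer: 24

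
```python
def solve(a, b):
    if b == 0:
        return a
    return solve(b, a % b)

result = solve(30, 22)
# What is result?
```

solve(30, 22) -> solve(22, 8) -> solve(8, 6) -> solve(6, 2) -> solve(2, 0) -> 2

Answer: 2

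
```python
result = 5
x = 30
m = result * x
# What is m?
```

Trace:
`result = 5` → result = 5
`x = 30` → x = 30
`m = result * x` → m = 150
So m = 150

Answer: 150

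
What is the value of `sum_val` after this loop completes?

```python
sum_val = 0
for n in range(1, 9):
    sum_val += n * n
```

Sum of squares 1² to 8² = 204
`sum_val` takes the values: 0 → 1 → 5 → 14 → 30 → 55 → 91 → 140 → 204

Answer: 204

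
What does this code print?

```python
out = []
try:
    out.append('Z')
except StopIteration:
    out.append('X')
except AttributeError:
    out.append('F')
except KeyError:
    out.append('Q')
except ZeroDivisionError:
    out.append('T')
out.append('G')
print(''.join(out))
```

Execution trace: 'Z' (try body, no exception) → 'G' (after the try/except). Output: ZG

Answer: ZG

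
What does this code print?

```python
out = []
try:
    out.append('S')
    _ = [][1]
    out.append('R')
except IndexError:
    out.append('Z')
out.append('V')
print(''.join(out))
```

Execution trace: 'S' (try body) → 'Z' (except IndexError) → 'V' (after the try/except). Output: SZV

Answer: SZV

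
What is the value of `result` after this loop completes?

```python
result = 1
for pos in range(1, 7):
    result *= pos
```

6! = 720
`result` takes the values: 1 → 2 → 6 → 24 → 120 → 720

Answer: 720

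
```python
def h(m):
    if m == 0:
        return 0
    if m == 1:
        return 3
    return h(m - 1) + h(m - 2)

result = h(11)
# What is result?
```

Build up from base cases: h(0)=0, h(1)=3, h(2)=3, h(3)=6, h(4)=9, h(5)=15, h(6)=24, ..., h(11)=267

Answer: 267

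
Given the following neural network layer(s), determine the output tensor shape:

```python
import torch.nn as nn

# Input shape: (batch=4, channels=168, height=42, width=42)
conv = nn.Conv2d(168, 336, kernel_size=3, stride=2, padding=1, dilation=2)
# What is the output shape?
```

Input: (4, 168, 42, 42) -> Output: (4, 336, 20, 20)

Answer: (4, 336, 20, 20)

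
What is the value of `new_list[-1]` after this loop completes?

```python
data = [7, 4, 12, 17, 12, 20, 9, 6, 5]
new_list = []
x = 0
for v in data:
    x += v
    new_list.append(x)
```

Cumulative sum ends at 92
`new_list` takes the values: [] → [7] → [7, 11] → [7, 11, 23] → [7, 11, 23, 40] → [7, 11, 23, 40, 52] → [7, 11, 23, 40, 52, 72] → [7, 11, 23, 40, 52, 72, 81] → [7, 11, 23, 40, 52, 72, 81, 87] → [7, 11, 23, 40, 52, 72, 81, 87, 92]
So `new_list[-1]` = 92

Answer: 92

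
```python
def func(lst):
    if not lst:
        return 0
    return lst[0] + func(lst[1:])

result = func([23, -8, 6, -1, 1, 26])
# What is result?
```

23 + (-8) + 6 + (-1) + 1 + 26 + 0 = 47

Answer: 47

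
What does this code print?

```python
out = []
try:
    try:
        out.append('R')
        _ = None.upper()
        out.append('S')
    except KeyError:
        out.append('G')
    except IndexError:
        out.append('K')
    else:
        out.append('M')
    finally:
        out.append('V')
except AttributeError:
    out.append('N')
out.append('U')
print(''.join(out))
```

Execution trace: 'R' (try body) → 'V' (finally) → 'N' (outer except AttributeError) → 'U' (after the try/except). Output: RVNU

Answer: RVNU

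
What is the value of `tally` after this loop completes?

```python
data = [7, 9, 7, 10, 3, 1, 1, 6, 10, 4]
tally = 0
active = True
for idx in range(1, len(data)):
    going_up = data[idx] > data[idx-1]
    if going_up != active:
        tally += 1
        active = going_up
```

Count direction changes in [7, 9, 7, 10, 3, 1, 1, 6, 10, 4]
`tally` takes the values: 0 → 1 → 2 → 3 → 4 → 5

Answer: 5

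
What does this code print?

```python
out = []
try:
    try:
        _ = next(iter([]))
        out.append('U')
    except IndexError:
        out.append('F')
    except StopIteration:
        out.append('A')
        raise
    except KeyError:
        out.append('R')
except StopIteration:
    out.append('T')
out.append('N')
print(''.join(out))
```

Execution trace: 'A' (inner except StopIteration) → 'T' (outer except StopIteration) → 'N' (after the try/except). Output: ATN

Answer: ATN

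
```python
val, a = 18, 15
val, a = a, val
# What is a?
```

Trace:
`val, a = 18, 15` → val = 18; a = 15
`val, a = a, val` → val = 15; a = 18
So a = 18

Answer: 18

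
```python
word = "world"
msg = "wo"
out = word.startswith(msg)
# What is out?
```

Trace:
`word = "world"` → word = 'world'
`msg = "wo"` → msg = 'wo'
`out = word.startswith(msg)` → out = True
So out = True

Answer: True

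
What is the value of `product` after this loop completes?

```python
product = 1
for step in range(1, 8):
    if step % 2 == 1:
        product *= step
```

Product of odd numbers 1 to 7
`product` takes the values: 1 → 3 → 15 → 105

Answer: 105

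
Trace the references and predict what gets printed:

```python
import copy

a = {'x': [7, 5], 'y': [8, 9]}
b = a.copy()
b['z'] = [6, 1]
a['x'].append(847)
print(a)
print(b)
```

Key concept: shallow copy of dict with mutable values.
Step by step:
`a = {'x': [7, 5], 'y': [8, 9]}` → a = {'x': [7, 5], 'y': [8, 9]}
`b = a.copy()` → b = {'x': [7, 5], 'y': [8, 9]}
`b['z'] = [6, 1]` → b = {'x': [7, 5], 'y': [8, 9], 'z': [6, 1]}
`a['x'].append(847)` → a = {'x': [7, 5, 847], 'y': [8, 9]}; b = {'x': [7, 5, 847], 'y': [8, 9], 'z': [6, 1]}
`print(a)` → prints {'x': [7, 5, 847], 'y': [8, 9]}
`print(b)` → prints {'x': [7, 5, 847], 'y': [8, 9], 'z': [6, 1]}

Answer:
{'x': [7, 5, 847], 'y': [8, 9]}
{'x': [7, 5, 847], 'y': [8, 9], 'z': [6, 1]}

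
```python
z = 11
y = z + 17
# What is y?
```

Trace:
`z = 11` → z = 11
`y = z + 17` → y = 28
So y = 28

Answer: 28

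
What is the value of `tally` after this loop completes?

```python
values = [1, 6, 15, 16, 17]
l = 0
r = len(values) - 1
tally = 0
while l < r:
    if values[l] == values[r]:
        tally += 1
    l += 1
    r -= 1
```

Count matching pairs from ends
`tally` takes the values: 0

Answer: 0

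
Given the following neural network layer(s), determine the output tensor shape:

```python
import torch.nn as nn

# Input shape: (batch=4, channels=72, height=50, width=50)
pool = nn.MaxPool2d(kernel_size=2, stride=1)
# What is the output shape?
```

Input: (4, 72, 50, 50) -> Output: (4, 72, 49, 49)

Answer: (4, 72, 49, 49)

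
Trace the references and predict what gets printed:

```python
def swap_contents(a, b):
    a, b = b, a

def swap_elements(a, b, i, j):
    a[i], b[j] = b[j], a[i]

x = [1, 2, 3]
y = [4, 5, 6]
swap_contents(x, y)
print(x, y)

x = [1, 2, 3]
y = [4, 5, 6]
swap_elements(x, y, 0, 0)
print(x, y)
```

Key concept: parameter rebinding vs mutation.
Step by step:
`x = [1, 2, 3]` → x = [1, 2, 3]
`y = [4, 5, 6]` → y = [4, 5, 6]
`swap_contents(x, y)` → no visible change to tracked variables
`print(x, y)` → prints [1, 2, 3] [4, 5, 6]
`x = [1, 2, 3]` → x = [1, 2, 3]
`y = [4, 5, 6]` → y = [4, 5, 6]
`swap_elements(x, y, 0, 0)` → x = [4, 2, 3]; y = [1, 5, 6]
`print(x, y)` → prints [4, 2, 3] [1, 5, 6]

Answer:
[1, 2, 3] [4, 5, 6]
[4, 2, 3] [1, 5, 6]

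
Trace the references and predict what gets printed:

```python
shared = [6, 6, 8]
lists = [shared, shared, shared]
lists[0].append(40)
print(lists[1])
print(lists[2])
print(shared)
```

Key concept: list of same reference.
Step by step:
`shared = [6, 6, 8]` → shared = [6, 6, 8]
`lists = [shared, shared, shared]` → lists = [[6, 6, 8], [6, 6, 8], [6, 6, 8]]
`lists[0].append(40)` → shared = [6, 6, 8, 40]; lists = [[6, 6, 8, 40], [6, 6, 8, 40], [6, 6, 8, 40]]
`print(lists[1])` → prints [6, 6, 8, 40]
`print(lists[2])` → prints [6, 6, 8, 40]
`print(shared)` → prints [6, 6, 8, 40]

Answer:
[6, 6, 8, 40]
[6, 6, 8, 40]
[6, 6, 8, 40]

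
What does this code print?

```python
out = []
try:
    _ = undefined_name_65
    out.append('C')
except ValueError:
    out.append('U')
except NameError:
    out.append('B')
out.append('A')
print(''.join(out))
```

Execution trace: 'B' (except NameError) → 'A' (after the try/except). Output: BA

Answer: BA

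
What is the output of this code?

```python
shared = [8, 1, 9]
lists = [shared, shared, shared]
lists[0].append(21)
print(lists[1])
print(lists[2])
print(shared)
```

Key concept: list of same reference.
Step by step:
`shared = [8, 1, 9]` → shared = [8, 1, 9]
`lists = [shared, shared, shared]` → lists = [[8, 1, 9], [8, 1, 9], [8, 1, 9]]
`lists[0].append(21)` → shared = [8, 1, 9, 21]; lists = [[8, 1, 9, 21], [8, 1, 9, 21], [8, 1, 9, 21]]
`print(lists[1])` → prints [8, 1, 9, 21]
`print(lists[2])` → prints [8, 1, 9, 21]
`print(shared)` → prints [8, 1, 9, 21]

Answer:
[8, 1, 9, 21]
[8, 1, 9, 21]
[8, 1, 9, 21]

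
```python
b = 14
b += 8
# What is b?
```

Trace:
`b = 14` → b = 14
`b += 8` → b = 22
So b = 22

Answer: 22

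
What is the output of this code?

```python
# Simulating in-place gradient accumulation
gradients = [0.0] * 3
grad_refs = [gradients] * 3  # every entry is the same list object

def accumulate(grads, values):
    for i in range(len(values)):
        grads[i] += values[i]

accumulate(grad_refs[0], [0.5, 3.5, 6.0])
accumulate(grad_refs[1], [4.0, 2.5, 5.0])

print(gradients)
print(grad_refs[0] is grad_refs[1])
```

Key concept: gradient accumulation aliasing.
Step by step:
`gradients = [0.0] * 3` → gradients = [0.0, 0.0, 0.0]
`grad_refs = [gradients] * 3` → grad_refs = [[0.0, 0.0, 0.0], [0.0, 0.0, 0.0], [0.0, 0.0, 0.0]]
`accumulate(grad_refs[0], [0.5, 3.5, 6.0])` → gradients = [0.5, 3.5, 6.0]; grad_refs = [[0.5, 3.5, 6.0], [0.5, 3.5, 6.0], [0.5, 3.5, 6.0]]
`accumulate(grad_refs[1], [4.0, 2.5, 5.0])` → gradients = [4.5, 6.0, 11.0]; grad_refs = [[4.5, 6.0, 11.0], [4.5, 6.0, 11.0], [4.5, 6.0, 11.0]]
`print(gradients)` → prints [4.5, 6.0, 11.0]
`print(grad_refs[0] is grad_refs[1])` → prints True

Answer:
[4.5, 6.0, 11.0]
True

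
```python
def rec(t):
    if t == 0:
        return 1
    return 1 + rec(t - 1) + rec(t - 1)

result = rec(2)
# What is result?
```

rec(t) = 1 + 2·rec(t-1), rec(0)=1. Closed form: (1+1)·2^2 - 1 = 7.

Answer: 7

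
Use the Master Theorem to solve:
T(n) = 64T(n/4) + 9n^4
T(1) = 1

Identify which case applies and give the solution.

a=64, b=4, f(n)=9n^4. log_4(64) = 3. Since c=4 > 3 and the regularity condition holds (64(n/4)^4 = (64/4^4)n^4 with 64/4^4 < 1), Case 3 applies: T(n) = Θ(f(n)) = O(n^4).

Answer: O(n^4) - Case 3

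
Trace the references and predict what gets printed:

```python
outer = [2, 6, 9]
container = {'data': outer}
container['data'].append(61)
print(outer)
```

Key concept: dict holds reference to list.
Step by step:
`outer = [2, 6, 9]` → outer = [2, 6, 9]
`container = {'data': outer}` → container = {'data': [2, 6, 9]}
`container['data'].append(61)` → outer = [2, 6, 9, 61]; container = {'data': [2, 6, 9, 61]}
`print(outer)` → prints [2, 6, 9, 61]

Answer: [2, 6, 9, 61]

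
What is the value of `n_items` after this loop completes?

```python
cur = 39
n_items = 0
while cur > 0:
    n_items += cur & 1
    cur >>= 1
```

Count set bits in 39 (binary: 0b100111)
`n_items` takes the values: 0 → 1 → 2 → 3 → 4

Answer: 4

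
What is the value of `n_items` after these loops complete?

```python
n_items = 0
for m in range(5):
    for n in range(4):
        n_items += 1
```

5 * 4 = 20
`n_items` takes the values: 0 → 1 → 2 → 3 → 4 → 5 → 6 → 7 → 8 → 9 → 10 → 11 → 12 → 13 → 14 → 15 → 16 → 17 → 18 → 19 → 20

Answer: 20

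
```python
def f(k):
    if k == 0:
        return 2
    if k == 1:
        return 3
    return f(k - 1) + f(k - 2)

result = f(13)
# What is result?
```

Build up from base cases: f(0)=2, f(1)=3, f(2)=5, f(3)=8, f(4)=13, f(5)=21, f(6)=34, ..., f(13)=987

Answer: 987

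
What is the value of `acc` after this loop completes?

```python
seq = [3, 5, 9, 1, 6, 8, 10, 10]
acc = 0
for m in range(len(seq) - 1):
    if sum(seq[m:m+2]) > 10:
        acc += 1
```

Count windows with sum > 10
`acc` takes the values: 0 → 1 → 2 → 3 → 4

Answer: 4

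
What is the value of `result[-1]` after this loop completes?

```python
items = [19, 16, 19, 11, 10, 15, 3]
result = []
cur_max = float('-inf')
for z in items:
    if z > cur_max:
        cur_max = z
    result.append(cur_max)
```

Running max ends at 19
`result` takes the values: [] → [19] → [19, 19] → [19, 19, 19] → [19, 19, 19, 19] → [19, 19, 19, 19, 19] → [19, 19, 19, 19, 19, 19] → [19, 19, 19, 19, 19, 19, 19]
So `result[-1]` = 19

Answer: 19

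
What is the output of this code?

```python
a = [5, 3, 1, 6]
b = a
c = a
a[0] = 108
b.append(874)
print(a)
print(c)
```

Key concept: multiple aliases.
Step by step:
`a = [5, 3, 1, 6]` → a = [5, 3, 1, 6]
`b = a` → b = [5, 3, 1, 6] (same object as a)
`c = a` → c = [5, 3, 1, 6] (same object as a, b)
`a[0] = 108` → a = [108, 3, 1, 6] (same object as b, c); b = [108, 3, 1, 6] (same object as a, c); c = [108, 3, 1, 6] (same object as a, b)
`b.append(874)` → a = [108, 3, 1, 6, 874] (same object as b, c); b = [108, 3, 1, 6, 874] (same object as a, c); c = [108, 3, 1, 6, 874] (same object as a, b)
`print(a)` → prints [108, 3, 1, 6, 874]
`print(c)` → prints [108, 3, 1, 6, 874]

Answer:
[108, 3, 1, 6, 874]
[108, 3, 1, 6, 874]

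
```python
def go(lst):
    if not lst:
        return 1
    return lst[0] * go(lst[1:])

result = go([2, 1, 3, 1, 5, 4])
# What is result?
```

Product over [2, 1, 3, 1, 5, 4] = 2 * 1 * 3 * 1 * 5 * 4 = 120

Answer: 120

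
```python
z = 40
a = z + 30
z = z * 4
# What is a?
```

Trace:
`z = 40` → z = 40
`a = z + 30` → a = 70
`z = z * 4` → z = 160
So a = 70

Answer: 70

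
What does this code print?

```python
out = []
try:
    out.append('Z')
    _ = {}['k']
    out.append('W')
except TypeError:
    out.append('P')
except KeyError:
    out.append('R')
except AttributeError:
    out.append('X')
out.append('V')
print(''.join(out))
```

Execution trace: 'Z' (try body) → 'R' (except KeyError) → 'V' (after the try/except). Output: ZRV

Answer: ZRV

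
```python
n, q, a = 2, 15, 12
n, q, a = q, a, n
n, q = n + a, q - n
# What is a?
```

Trace:
`n, q, a = 2, 15, 12` → n = 2; q = 15; a = 12
`n, q, a = q, a, n` → n = 15; q = 12; a = 2
`n, q = n + a, q - n` → n = 17; q = -3
So a = 2

Answer: 2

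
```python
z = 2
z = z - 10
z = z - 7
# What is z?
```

Trace:
`z = 2` → z = 2
`z = z - 10` → z = -8
`z = z - 7` → z = -15
So z = -15

Answer: -15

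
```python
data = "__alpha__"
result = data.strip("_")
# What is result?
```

Trace:
`data = "__alpha__"` → data = '__alpha__'
`result = data.strip("_")` → result = 'alpha'
So result = 'alpha'

Answer: 'alpha'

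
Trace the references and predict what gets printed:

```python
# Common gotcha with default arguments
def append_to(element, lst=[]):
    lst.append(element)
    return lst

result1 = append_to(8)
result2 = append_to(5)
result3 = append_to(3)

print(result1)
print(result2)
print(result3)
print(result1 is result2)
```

Key concept: mutable default argument gotcha.
Step by step:
`result1 = append_to(8)` → result1 = [8]
`result2 = append_to(5)` → result1 = [8, 5] (same object as result2); result2 = [8, 5] (same object as result1)
`result3 = append_to(3)` → result1 = [8, 5, 3] (same object as result2, result3); result2 = [8, 5, 3] (same object as result1, result3); result3 = [8, 5, 3] (same object as result1, result2)
`print(result1)` → prints [8, 5, 3]
`print(result2)` → prints [8, 5, 3]
`print(result3)` → prints [8, 5, 3]
`print(result1 is result2)` → prints True

Answer:
[8, 5, 3]
[8, 5, 3]
[8, 5, 3]
True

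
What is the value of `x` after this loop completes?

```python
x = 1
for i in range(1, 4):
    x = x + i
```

Start at 1, add 1 through 3
`x` takes the values: 1 → 2 → 4 → 7

Answer: 7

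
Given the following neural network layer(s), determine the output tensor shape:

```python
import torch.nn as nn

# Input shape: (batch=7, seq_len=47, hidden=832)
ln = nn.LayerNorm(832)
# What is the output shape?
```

Input: (7, 47, 832) -> Output: (7, 47, 832)

Answer: (7, 47, 832)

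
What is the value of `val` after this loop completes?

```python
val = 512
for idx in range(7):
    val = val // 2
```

Halve 7 times: 512 // 2^7 = 4
`val` takes the values: 512 → 256 → 128 → 64 → 32 → 16 → 8 → 4

Answer: 4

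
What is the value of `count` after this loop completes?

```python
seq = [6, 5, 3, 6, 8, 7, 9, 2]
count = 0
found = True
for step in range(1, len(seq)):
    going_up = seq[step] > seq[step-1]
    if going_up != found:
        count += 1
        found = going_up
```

Count direction changes in [6, 5, 3, 6, 8, 7, 9, 2]
`count` takes the values: 0 → 1 → 2 → 3 → 4 → 5

Answer: 5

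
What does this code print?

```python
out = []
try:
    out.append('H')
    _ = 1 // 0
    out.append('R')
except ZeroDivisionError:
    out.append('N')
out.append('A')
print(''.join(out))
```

Execution trace: 'H' (try body) → 'N' (except ZeroDivisionError) → 'A' (after the try/except). Output: HNA

Answer: HNA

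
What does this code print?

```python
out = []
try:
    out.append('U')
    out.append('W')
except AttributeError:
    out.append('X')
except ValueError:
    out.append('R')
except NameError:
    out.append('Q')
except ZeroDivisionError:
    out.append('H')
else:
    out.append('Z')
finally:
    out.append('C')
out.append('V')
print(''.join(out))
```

Execution trace: 'U' (try body) → 'W' (try body, no exception) → 'Z' (else) → 'C' (finally) → 'V' (after the try/except). Output: UWZCV

Answer: UWZCV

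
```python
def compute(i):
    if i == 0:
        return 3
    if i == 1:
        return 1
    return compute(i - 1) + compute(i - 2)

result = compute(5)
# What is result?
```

Build up from base cases: compute(0)=3, compute(1)=1, compute(2)=4, compute(3)=5, compute(4)=9, compute(5)=14

Answer: 14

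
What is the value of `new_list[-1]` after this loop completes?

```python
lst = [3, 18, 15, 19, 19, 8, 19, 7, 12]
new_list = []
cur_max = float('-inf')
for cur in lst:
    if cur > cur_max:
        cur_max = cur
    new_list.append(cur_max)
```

Running max ends at 19
`new_list` takes the values: [] → [3] → [3, 18] → [3, 18, 18] → [3, 18, 18, 19] → [3, 18, 18, 19, 19] → [3, 18, 18, 19, 19, 19] → [3, 18, 18, 19, 19, 19, 19] → [3, 18, 18, 19, 19, 19, 19, 19] → [3, 18, 18, 19, 19, 19, 19, 19, 19]
So `new_list[-1]` = 19

Answer: 19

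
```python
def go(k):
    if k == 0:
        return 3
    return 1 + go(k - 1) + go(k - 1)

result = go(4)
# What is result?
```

go(k) = 1 + 2·go(k-1), go(0)=3. Closed form: (3+1)·2^4 - 1 = 63.

Answer: 63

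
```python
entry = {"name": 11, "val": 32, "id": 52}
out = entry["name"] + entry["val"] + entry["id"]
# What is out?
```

Trace:
`entry = {"name": 11, "val": 32, "id": 52}` → entry = {'name': 11, 'val': 32, 'id': 52}
`out = entry["name"] + entry["val"] + entry["id"]` → out = 95
So out = 95

Answer: 95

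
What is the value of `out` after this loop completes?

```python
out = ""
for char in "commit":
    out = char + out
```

Reverse 'commit'
`out` takes the values: "" → "c" → "oc" → "moc" → "mmoc" → "immoc" → "timmoc"

Answer: "timmoc"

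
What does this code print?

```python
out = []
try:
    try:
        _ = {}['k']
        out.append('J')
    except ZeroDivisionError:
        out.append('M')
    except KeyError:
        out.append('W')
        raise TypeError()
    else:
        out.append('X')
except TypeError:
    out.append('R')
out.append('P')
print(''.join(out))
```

Execution trace: 'W' (inner except KeyError) → 'R' (outer except TypeError) → 'P' (after the try/except). Output: WRP

Answer: WRP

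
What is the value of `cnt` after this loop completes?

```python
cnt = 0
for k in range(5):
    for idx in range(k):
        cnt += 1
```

Triangle number: 0+1+2+...+4
`cnt` takes the values: 0 → 1 → 2 → 3 → 4 → 5 → 6 → 7 → 8 → 9 → 10

Answer: 10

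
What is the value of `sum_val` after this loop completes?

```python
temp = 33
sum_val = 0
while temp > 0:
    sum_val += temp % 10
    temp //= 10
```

Sum digits of 33
`sum_val` takes the values: 0 → 3 → 6

Answer: 6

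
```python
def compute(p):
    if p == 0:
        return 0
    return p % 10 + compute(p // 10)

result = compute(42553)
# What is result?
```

Sum of digits of 42553: 3 + 5 + 5 + 2 + 4 = 19

Answer: 19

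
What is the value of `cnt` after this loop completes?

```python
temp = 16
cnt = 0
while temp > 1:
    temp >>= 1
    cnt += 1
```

Count right shifts until 1
`cnt` takes the values: 0 → 1 → 2 → 3 → 4

Answer: 4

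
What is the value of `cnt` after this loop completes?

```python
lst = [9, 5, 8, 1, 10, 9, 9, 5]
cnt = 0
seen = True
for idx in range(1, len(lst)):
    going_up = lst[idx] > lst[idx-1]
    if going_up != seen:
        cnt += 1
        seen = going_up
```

Count direction changes in [9, 5, 8, 1, 10, 9, 9, 5]
`cnt` takes the values: 0 → 1 → 2 → 3 → 4 → 5

Answer: 5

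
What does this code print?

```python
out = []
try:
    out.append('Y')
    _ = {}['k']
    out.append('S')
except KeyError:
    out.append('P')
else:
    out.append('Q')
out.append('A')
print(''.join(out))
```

Execution trace: 'Y' (try body) → 'P' (except KeyError) → 'A' (after the try/except). Output: YPA

Answer: YPA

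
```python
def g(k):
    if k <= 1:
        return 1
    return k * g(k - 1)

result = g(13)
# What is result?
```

g(13) = 13 * 12 * 11 * 10 * 9 * 8 * 7 * 6 * 5 * 4 * 3 * 2 * 1 = 6227020800

Answer: 6227020800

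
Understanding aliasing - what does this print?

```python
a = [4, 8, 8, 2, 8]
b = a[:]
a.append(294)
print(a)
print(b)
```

Key concept: slice [:] creates copy.
Step by step:
`a = [4, 8, 8, 2, 8]` → a = [4, 8, 8, 2, 8]
`b = a[:]` → b = [4, 8, 8, 2, 8]
`a.append(294)` → a = [4, 8, 8, 2, 8, 294]
`print(a)` → prints [4, 8, 8, 2, 8, 294]
`print(b)` → prints [4, 8, 8, 2, 8]

Answer:
[4, 8, 8, 2, 8, 294]
[4, 8, 8, 2, 8]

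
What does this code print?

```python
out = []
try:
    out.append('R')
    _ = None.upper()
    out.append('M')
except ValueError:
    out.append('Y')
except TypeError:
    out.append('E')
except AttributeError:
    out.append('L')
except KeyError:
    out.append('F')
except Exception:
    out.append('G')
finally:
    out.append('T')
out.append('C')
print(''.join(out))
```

Execution trace: 'R' (try body) → 'L' (except AttributeError) → 'T' (finally) → 'C' (after the try/except). Output: RLTC

Answer: RLTC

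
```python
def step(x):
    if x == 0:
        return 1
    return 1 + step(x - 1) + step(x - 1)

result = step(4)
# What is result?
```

step(x) = 1 + 2·step(x-1), step(0)=1. Closed form: (1+1)·2^4 - 1 = 31.

Answer: 31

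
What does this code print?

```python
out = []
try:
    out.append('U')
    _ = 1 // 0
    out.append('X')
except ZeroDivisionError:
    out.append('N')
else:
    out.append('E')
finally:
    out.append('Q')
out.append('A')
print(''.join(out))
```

Execution trace: 'U' (try body) → 'N' (except ZeroDivisionError) → 'Q' (finally) → 'A' (after the try/except). Output: UNQA

Answer: UNQA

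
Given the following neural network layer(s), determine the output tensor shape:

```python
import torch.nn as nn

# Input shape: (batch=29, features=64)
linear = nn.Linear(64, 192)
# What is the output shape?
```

Input: (29, 64) -> Output: (29, 192)

Answer: (29, 192)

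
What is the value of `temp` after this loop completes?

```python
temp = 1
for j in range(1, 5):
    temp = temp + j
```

Start at 1, add 1 through 4
`temp` takes the values: 1 → 2 → 4 → 7 → 11

Answer: 11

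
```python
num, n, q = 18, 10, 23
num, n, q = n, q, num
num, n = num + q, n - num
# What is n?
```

Trace:
`num, n, q = 18, 10, 23` → num = 18; n = 10; q = 23
`num, n, q = n, q, num` → num = 10; n = 23; q = 18
`num, n = num + q, n - num` → num = 28; n = 13
So n = 13

Answer: 13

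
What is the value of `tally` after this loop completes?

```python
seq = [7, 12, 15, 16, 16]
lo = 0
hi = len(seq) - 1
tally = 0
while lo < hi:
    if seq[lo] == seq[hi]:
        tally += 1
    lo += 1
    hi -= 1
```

Count matching pairs from ends
`tally` takes the values: 0

Answer: 0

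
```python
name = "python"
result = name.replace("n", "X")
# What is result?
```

Trace:
`name = "python"` → name = 'python'
`result = name.replace("n", "X")` → result = 'pythoX'
So result = 'pythoX'

Answer: 'pythoX'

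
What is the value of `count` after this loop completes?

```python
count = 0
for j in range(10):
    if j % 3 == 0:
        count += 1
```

Count numbers divisible by 3 in range(10)
`count` takes the values: 0 → 1 → 2 → 3 → 4

Answer: 4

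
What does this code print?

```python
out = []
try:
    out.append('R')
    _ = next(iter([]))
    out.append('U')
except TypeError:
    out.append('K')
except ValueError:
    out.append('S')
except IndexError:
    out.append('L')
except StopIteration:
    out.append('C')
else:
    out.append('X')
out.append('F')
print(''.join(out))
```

Execution trace: 'R' (try body) → 'C' (except StopIteration) → 'F' (after the try/except). Output: RCF

Answer: RCF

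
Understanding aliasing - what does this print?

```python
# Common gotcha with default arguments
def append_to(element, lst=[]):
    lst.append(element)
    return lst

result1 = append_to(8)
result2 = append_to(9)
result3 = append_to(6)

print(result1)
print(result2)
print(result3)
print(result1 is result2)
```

Key concept: mutable default argument gotcha.
Step by step:
`result1 = append_to(8)` → result1 = [8]
`result2 = append_to(9)` → result1 = [8, 9] (same object as result2); result2 = [8, 9] (same object as result1)
`result3 = append_to(6)` → result1 = [8, 9, 6] (same object as result2, result3); result2 = [8, 9, 6] (same object as result1, result3); result3 = [8, 9, 6] (same object as result1, result2)
`print(result1)` → prints [8, 9, 6]
`print(result2)` → prints [8, 9, 6]
`print(result3)` → prints [8, 9, 6]
`print(result1 is result2)` → prints True

Answer:
[8, 9, 6]
[8, 9, 6]
[8, 9, 6]
True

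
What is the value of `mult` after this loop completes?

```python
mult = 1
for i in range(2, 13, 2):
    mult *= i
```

Product of even numbers 2 to 12
`mult` takes the values: 1 → 2 → 8 → 48 → 384 → 3840 → 46080

Answer: 46080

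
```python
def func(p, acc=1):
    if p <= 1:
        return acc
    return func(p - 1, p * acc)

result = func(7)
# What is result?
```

Accumulator trace (n, acc): (7, 1) -> (6, 7) -> (5, 42) -> (4, 210) -> (3, 840) -> (2, 2520) -> (1, 5040) -> return 5040

Answer: 5040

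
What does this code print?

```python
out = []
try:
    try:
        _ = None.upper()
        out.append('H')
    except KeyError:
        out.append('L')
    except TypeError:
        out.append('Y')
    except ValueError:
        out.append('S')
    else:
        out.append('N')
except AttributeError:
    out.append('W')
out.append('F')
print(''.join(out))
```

Execution trace: 'W' (outer except AttributeError) → 'F' (after the try/except). Output: WF

Answer: WF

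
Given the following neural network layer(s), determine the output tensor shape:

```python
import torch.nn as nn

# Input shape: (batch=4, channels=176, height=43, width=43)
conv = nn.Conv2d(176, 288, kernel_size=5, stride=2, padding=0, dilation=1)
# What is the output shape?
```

Input: (4, 176, 43, 43) -> Output: (4, 288, 20, 20)

Answer: (4, 288, 20, 20)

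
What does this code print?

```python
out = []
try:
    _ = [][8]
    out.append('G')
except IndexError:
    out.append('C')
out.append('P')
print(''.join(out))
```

Execution trace: 'C' (except IndexError) → 'P' (after the try/except). Output: CP

Answer: CP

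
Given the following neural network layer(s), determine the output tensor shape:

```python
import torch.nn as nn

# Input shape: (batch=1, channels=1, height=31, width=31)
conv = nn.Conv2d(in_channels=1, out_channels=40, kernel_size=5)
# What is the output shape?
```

Input: (1, 1, 31, 31) -> Output: (1, 40, 27, 27)

Answer: (1, 40, 27, 27)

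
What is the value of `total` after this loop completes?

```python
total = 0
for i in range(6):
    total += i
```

Sum of 0 to 5 = 15
`total` takes the values: 0 → 1 → 3 → 6 → 10 → 15

Answer: 15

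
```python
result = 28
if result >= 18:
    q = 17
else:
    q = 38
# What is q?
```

Trace:
`result = 28` → result = 28
`if result >= 18: ...` → result >= 18 is True → q = 17
So q = 17

Answer: 17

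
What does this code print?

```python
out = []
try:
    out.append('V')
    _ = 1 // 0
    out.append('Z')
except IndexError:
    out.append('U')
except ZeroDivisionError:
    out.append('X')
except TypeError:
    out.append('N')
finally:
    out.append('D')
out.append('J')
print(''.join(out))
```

Execution trace: 'V' (try body) → 'X' (except ZeroDivisionError) → 'D' (finally) → 'J' (after the try/except). Output: VXDJ

Answer: VXDJ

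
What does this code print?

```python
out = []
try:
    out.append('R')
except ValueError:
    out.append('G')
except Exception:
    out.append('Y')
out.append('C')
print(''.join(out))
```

Execution trace: 'R' (try body, no exception) → 'C' (after the try/except). Output: RC

Answer: RC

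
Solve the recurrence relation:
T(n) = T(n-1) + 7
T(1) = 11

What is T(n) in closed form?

Unrolling: T(n) = T(1) + 7·(n-1) = 11 + 7(n-1) = 7n + 4.

Answer: T(n) = 7n + 4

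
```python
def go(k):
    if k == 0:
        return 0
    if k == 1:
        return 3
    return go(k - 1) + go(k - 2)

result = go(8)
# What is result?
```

Build up from base cases: go(0)=0, go(1)=3, go(2)=3, go(3)=6, go(4)=9, go(5)=15, go(6)=24, ..., go(8)=63

Answer: 63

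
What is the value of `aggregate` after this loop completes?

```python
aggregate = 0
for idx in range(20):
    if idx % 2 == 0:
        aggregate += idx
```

Sum of even numbers 0 to 19
`aggregate` takes the values: 0 → 2 → 6 → 12 → 20 → 30 → 42 → 56 → 72 → 90

Answer: 90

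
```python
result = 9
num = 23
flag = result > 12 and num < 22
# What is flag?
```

Trace:
`result = 9` → result = 9
`num = 23` → num = 23
`flag = result > 12 and num < 22` → flag = False
So flag = False

Answer: False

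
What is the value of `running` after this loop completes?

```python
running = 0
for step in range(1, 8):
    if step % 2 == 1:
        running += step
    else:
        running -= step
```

Add odd, subtract even
`running` takes the values: 0 → 1 → -1 → 2 → -2 → 3 → -3 → 4

Answer: 4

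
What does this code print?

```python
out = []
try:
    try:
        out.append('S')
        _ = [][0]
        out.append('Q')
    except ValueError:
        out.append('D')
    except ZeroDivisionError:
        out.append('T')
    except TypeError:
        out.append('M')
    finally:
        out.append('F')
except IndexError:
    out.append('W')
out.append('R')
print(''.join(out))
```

Execution trace: 'S' (inner try body) → 'F' (inner finally) → 'W' (outer except IndexError) → 'R' (after the try/except). Output: SFWR

Answer: SFWR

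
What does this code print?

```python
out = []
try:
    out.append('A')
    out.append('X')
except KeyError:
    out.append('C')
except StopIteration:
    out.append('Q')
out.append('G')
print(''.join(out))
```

Execution trace: 'A' (try body) → 'X' (try body, no exception) → 'G' (after the try/except). Output: AXG

Answer: AXG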